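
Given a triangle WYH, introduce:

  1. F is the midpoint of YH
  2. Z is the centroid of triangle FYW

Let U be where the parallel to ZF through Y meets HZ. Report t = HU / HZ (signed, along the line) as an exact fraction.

t = 2

Work in coordinates with W = (0, 0), Y = (1, 0), H = (0, 1).
1. F is the midpoint of YH ⇒ F = (1/2, 1/2)
2. Z is the centroid of triangle FYW ⇒ Z = (1/2, 1/6)
through Y parallel to ZF: direction (0, 1/3); meets HZ at U = (1, -2/3)
U = H + t·(Z−H) with t = 2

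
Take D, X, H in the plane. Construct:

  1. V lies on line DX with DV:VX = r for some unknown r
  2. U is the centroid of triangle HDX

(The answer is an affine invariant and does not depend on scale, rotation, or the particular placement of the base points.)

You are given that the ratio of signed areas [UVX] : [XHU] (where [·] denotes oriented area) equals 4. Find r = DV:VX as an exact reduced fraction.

r = -3/4

Choose coordinates D = (0, 0), X = (1, 0), H = (0, 1).
1. With DV:VX = r, write λ = r/(r+1) so V = D + λ·(X−D); V is affine-linear in λ
2. U is the centroid of triangle HDX ⇒ U = (1/3, 1/3)
Every point depending on V is an affine combination of V and λ-independent points, so each such coordinate is linear in λ; the λ² term in each signed area is a multiple of (X−D)×(X−D) = 0, so 2·[UVX] and 2·[XHU] are each linear in λ. Evaluating at λ=0 and λ=1:
  2·[UVX] = -1/3·λ + 1/3,   2·[XHU] = 1/3
So [UVX]:[XHU] = (-1/3·λ + 1/3) / (1/3). Setting this equal to 4:
  -1/3·λ + 1/3 = 4·(1/3)  ⇒  λ = -3
Then r = λ/(1−λ) = (-3)/(4) = -3/4. Check: with r = -3/4, V = (-3, 0) and [UVX]:[XHU] = 4 as required.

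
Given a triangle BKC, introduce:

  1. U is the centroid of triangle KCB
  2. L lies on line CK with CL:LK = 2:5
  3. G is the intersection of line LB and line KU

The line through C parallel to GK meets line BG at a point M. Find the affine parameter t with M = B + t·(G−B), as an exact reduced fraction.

Assign B = (0, 0), K = (1, 0), C = (0, 1) — the answer is frame-independent, so this choice is without loss of generality.
1. U is the centroid of triangle KCB ⇒ U = (1/3, 1/3)
2. L lies on line CK with CL:LK = 2:5 ⇒ L = (2/7, 5/7)
3. G is the intersection of line LB and line KU ⇒ G = (1/6, 5/12)
through C parallel to GK: direction (5/6, -5/12); meets BG at M = (1/3, 5/6)
M = B + t·(G−B) with t = 2

t = 2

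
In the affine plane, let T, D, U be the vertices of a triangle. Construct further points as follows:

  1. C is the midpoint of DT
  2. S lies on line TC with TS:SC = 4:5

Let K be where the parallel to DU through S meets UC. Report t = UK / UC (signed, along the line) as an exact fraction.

t = 14/9

Assign T = (0, 0), D = (1, 0), U = (0, 1) — the answer is frame-independent, so this choice is without loss of generality.
1. C is the midpoint of DT ⇒ C = (1/2, 0)
2. S lies on line TC with TS:SC = 4:5 ⇒ S = (2/9, 0)
through S parallel to DU: direction (-1, 1); meets UC at K = (7/9, -5/9)
K = U + t·(C−U) with t = 14/9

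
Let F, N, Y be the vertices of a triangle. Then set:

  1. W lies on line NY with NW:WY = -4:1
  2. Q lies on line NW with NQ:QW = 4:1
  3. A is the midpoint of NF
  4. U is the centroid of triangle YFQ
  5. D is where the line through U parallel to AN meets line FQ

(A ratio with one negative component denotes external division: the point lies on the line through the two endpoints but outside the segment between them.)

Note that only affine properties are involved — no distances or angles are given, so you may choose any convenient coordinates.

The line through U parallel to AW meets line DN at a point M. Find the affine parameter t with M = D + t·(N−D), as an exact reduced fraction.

t = 5/147

Assign F = (0, 0), N = (1, 0), Y = (0, 1) — the answer is frame-independent, so this choice is without loss of generality.
1. W lies on line NY with NW:WY = -4:1 ⇒ W = (-1/3, 4/3)
2. Q lies on line NW with NQ:QW = 4:1 ⇒ Q = (-1/15, 16/15)
3. A is the midpoint of NF ⇒ A = (1/2, 0)
4. U is the centroid of triangle YFQ ⇒ U = (-1/45, 31/45)
5. D is where the line through U parallel to AN meets line FQ ⇒ D = (-31/720, 31/45)
through U parallel to AW: direction (-5/6, 4/3); meets DN at M = (-401/52920, 4402/6615)
M = D + t·(N−D) with t = 5/147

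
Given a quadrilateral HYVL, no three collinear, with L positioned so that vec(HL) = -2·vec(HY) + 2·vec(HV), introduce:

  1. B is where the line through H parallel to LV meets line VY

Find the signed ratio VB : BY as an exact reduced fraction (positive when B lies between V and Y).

VB:BY = -2

Set H = (0, 0), Y = (1, 0), V = (0, 1), L = (-2, 2); any affine frame gives the same invariant.
1. B is where the line through H parallel to LV meets line VY ⇒ B = (2, -1)
B = V + t·(Y−V) with t = 2, so VB:BY = t:(1−t) = 2:-1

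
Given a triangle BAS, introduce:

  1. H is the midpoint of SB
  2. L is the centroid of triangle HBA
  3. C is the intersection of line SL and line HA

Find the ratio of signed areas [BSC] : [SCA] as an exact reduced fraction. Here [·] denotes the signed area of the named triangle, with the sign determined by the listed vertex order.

[BSC]:[SCA] = -2/3

Assign B = (0, 0), A = (1, 0), S = (0, 1) — the answer is frame-independent, so this choice is without loss of generality.
1. H is the midpoint of SB ⇒ H = (0, 1/2)
2. L is the centroid of triangle HBA ⇒ L = (1/3, 1/6)
3. C is the intersection of line SL and line HA ⇒ C = (1/4, 3/8)
2·[BSC] = -1/4, 2·[SCA] = 3/8
[BSC]:[SCA] = -1/4:3/8 = -2/3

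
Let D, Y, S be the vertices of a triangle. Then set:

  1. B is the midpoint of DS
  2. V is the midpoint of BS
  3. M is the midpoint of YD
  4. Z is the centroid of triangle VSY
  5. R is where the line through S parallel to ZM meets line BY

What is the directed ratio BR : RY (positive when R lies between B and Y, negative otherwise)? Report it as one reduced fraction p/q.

Choose coordinates D = (0, 0), Y = (1, 0), S = (0, 1).
1. B is the midpoint of DS ⇒ B = (0, 1/2)
2. V is the midpoint of BS ⇒ V = (0, 3/4)
3. M is the midpoint of YD ⇒ M = (1/2, 0)
4. Z is the centroid of triangle VSY ⇒ Z = (1/3, 7/12)
5. R is where the line through S parallel to ZM meets line BY ⇒ R = (1/6, 5/12)
R = B + t·(Y−B) with t = 1/6, so BR:RY = t:(1−t) = 1/6:5/6

BR:RY = 1/5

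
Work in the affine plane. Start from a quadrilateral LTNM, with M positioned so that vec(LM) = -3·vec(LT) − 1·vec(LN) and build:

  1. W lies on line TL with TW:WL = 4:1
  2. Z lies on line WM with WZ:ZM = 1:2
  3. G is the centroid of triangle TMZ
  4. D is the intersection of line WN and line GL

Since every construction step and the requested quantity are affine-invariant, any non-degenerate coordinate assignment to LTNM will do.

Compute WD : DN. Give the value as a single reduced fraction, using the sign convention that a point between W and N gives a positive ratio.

Assign L = (0, 0), T = (1, 0), N = (0, 1), M = (-3, -1) — the answer is frame-independent, so this choice is without loss of generality.
1. W lies on line TL with TW:WL = 4:1 ⇒ W = (1/5, 0)
2. Z lies on line WM with WZ:ZM = 1:2 ⇒ Z = (-13/15, -1/3)
3. G is the centroid of triangle TMZ ⇒ G = (-43/45, -4/9)
4. D is the intersection of line WN and line GL ⇒ D = (43/235, 4/47)
D = W + t·(N−W) with t = 4/47, so WD:DN = t:(1−t) = 4/47:43/47

WD:DN = 4/43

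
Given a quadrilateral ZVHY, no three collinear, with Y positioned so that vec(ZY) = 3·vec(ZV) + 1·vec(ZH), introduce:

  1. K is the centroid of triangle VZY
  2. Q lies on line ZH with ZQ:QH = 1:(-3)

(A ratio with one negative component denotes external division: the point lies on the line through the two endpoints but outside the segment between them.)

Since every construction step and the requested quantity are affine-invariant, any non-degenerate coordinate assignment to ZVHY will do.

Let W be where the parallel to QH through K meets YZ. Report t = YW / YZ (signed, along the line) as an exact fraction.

Assign Z = (0, 0), V = (1, 0), H = (0, 1), Y = (3, 1) — the answer is frame-independent, so this choice is without loss of generality.
1. K is the centroid of triangle VZY ⇒ K = (4/3, 1/3)
2. Q lies on line ZH with ZQ:QH = 1:(-3) ⇒ Q = (0, -1/2)
through K parallel to QH: direction (0, 3/2); meets YZ at W = (4/3, 4/9)
W = Y + t·(Z−Y) with t = 5/9

t = 5/9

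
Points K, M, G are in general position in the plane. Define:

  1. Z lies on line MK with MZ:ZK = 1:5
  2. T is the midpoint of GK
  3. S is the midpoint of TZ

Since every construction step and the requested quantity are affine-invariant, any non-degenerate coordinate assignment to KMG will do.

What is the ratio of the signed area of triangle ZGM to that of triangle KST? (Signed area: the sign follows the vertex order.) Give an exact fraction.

[ZGM]:[KST] = -4/5

Assign K = (0, 0), M = (1, 0), G = (0, 1) — the answer is frame-independent, so this choice is without loss of generality.
1. Z lies on line MK with MZ:ZK = 1:5 ⇒ Z = (5/6, 0)
2. T is the midpoint of GK ⇒ T = (0, 1/2)
3. S is the midpoint of TZ ⇒ S = (5/12, 1/4)
2·[ZGM] = -1/6, 2·[KST] = 5/24
[ZGM]:[KST] = -1/6:5/24 = -4/5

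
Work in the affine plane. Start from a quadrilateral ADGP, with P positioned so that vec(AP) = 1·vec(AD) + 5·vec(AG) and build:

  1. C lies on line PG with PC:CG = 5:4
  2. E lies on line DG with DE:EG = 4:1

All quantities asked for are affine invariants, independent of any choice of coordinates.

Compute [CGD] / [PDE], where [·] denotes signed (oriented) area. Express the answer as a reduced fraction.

[CGD]:[PDE] = -5/9

Choose coordinates A = (0, 0), D = (1, 0), G = (0, 1), P = (1, 5).
1. C lies on line PG with PC:CG = 5:4 ⇒ C = (4/9, 25/9)
2. E lies on line DG with DE:EG = 4:1 ⇒ E = (1/5, 4/5)
2·[CGD] = 20/9, 2·[PDE] = -4
[CGD]:[PDE] = 20/9:-4 = -5/9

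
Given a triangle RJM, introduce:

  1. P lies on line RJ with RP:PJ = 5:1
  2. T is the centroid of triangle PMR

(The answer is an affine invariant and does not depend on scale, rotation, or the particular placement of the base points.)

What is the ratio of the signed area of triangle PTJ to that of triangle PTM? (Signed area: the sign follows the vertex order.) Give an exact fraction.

[PTJ]:[PTM] = 1/5

Assign R = (0, 0), J = (1, 0), M = (0, 1) — the answer is frame-independent, so this choice is without loss of generality.
1. P lies on line RJ with RP:PJ = 5:1 ⇒ P = (5/6, 0)
2. T is the centroid of triangle PMR ⇒ T = (5/18, 1/3)
2·[PTJ] = -1/18, 2·[PTM] = -5/18
[PTJ]:[PTM] = -1/18:-5/18 = 1/5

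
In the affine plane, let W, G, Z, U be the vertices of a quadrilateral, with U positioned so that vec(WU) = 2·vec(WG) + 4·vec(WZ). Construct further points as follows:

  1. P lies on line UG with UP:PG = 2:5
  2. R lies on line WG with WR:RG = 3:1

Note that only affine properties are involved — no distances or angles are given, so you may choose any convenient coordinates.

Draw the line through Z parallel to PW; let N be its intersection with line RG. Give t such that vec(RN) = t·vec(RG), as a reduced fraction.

t = -27/5

Choose coordinates W = (0, 0), G = (1, 0), Z = (0, 1), U = (2, 4).
1. P lies on line UG with UP:PG = 2:5 ⇒ P = (12/7, 20/7)
2. R lies on line WG with WR:RG = 3:1 ⇒ R = (3/4, 0)
through Z parallel to PW: direction (-12/7, -20/7); meets RG at N = (-3/5, 0)
N = R + t·(G−R) with t = -27/5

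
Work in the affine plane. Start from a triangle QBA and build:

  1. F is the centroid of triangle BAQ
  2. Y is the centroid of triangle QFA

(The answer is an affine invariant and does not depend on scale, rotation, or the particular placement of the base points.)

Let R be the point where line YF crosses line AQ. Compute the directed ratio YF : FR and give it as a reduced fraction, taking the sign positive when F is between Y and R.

Set Q = (0, 0), B = (1, 0), A = (0, 1); any affine frame gives the same invariant.
1. F is the centroid of triangle BAQ ⇒ F = (1/3, 1/3)
2. Y is the centroid of triangle QFA ⇒ Y = (1/9, 4/9)
line YF meets AQ at R = (0, 1/2)
F = Y + t·(R−Y) with t = -2, so YF:FR = -2:3

YF:FR = -2/3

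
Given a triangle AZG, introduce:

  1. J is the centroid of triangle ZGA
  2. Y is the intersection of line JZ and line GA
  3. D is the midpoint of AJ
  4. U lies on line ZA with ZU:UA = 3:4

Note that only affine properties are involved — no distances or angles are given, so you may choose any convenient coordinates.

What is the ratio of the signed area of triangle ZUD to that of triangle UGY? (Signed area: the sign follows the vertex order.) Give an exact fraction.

[ZUD]:[UGY] = -1/4

Work in coordinates with A = (0, 0), Z = (1, 0), G = (0, 1).
1. J is the centroid of triangle ZGA ⇒ J = (1/3, 1/3)
2. Y is the intersection of line JZ and line GA ⇒ Y = (0, 1/2)
3. D is the midpoint of AJ ⇒ D = (1/6, 1/6)
4. U lies on line ZA with ZU:UA = 3:4 ⇒ U = (4/7, 0)
2·[ZUD] = -1/14, 2·[UGY] = 2/7
[ZUD]:[UGY] = -1/14:2/7 = -1/4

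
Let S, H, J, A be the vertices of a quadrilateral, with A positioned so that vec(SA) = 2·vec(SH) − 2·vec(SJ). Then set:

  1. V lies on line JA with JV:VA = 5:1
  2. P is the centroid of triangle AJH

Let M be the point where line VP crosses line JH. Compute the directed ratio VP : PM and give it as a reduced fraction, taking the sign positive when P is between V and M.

VP:PM = 3/2

Assign S = (0, 0), H = (1, 0), J = (0, 1), A = (2, -2) — the answer is frame-independent, so this choice is without loss of generality.
1. V lies on line JA with JV:VA = 5:1 ⇒ V = (5/3, -3/2)
2. P is the centroid of triangle AJH ⇒ P = (1, -1/3)
line VP meets JH at M = (5/9, 4/9)
P = V + t·(M−V) with t = 3/5, so VP:PM = 3/5:2/5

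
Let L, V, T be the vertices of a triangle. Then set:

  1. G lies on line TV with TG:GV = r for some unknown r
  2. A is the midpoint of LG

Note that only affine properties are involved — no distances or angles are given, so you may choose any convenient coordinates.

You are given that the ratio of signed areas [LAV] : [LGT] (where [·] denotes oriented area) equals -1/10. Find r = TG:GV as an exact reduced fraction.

Assign L = (0, 0), V = (1, 0), T = (0, 1) — the answer is frame-independent, so this choice is without loss of generality.
1. With TG:GV = r, write λ = r/(r+1) so G = T + λ·(V−T); G is affine-linear in λ
2. A is the midpoint of LG ⇒ A is an affine combination of earlier points and hence also affine-linear in λ
Every point depending on G is an affine combination of G and λ-independent points, so each such coordinate is linear in λ; the λ² term in each signed area is a multiple of (V−T)×(V−T) = 0, so 2·[LAV] and 2·[LGT] are each linear in λ. Evaluating at λ=0 and λ=1:
  2·[LAV] = 1/2·λ − 1/2,   2·[LGT] = λ
So [LAV]:[LGT] = (1/2·λ − 1/2) / (λ). Setting this equal to -1/10:
  1/2·λ − 1/2 = -1/10·(λ)  ⇒  λ = 5/6
Then r = λ/(1−λ) = (5/6)/(1/6) = 5. Check: with r = 5, G = (5/6, 1/6) and [LAV]:[LGT] = -1/10 as required.

r = 5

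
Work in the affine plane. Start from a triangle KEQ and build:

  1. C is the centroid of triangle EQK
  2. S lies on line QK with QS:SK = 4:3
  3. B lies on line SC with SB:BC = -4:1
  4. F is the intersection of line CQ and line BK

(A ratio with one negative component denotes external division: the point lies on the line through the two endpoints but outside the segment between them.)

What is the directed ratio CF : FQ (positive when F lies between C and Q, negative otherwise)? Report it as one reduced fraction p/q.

CF:FQ = -3/28

Assign K = (0, 0), E = (1, 0), Q = (0, 1) — the answer is frame-independent, so this choice is without loss of generality.
1. C is the centroid of triangle EQK ⇒ C = (1/3, 1/3)
2. S lies on line QK with QS:SK = 4:3 ⇒ S = (0, 3/7)
3. B lies on line SC with SB:BC = -4:1 ⇒ B = (4/9, 19/63)
4. F is the intersection of line CQ and line BK ⇒ F = (28/75, 19/75)
F = C + t·(Q−C) with t = -3/25, so CF:FQ = t:(1−t) = -3/25:28/25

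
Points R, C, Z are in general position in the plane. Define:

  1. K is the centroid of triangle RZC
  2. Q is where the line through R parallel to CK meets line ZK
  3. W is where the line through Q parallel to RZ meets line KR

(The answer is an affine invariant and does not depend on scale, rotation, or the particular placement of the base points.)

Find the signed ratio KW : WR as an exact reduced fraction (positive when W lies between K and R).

Assign R = (0, 0), C = (1, 0), Z = (0, 1) — the answer is frame-independent, so this choice is without loss of generality.
1. K is the centroid of triangle RZC ⇒ K = (1/3, 1/3)
2. Q is where the line through R parallel to CK meets line ZK ⇒ Q = (2/3, -1/3)
3. W is where the line through Q parallel to RZ meets line KR ⇒ W = (2/3, 2/3)
W = K + t·(R−K) with t = -1, so KW:WR = t:(1−t) = -1:2

KW:WR = -1/2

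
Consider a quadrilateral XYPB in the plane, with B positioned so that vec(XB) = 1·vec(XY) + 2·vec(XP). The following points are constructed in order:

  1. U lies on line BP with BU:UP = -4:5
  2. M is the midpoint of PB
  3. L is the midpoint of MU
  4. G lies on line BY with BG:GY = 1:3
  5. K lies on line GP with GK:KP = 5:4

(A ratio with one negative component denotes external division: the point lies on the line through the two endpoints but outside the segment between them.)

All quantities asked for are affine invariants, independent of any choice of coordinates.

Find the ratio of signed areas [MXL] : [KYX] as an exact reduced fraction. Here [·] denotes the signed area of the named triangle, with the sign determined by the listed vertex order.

Set X = (0, 0), Y = (1, 0), P = (0, 1), B = (1, 2); any affine frame gives the same invariant.
1. U lies on line BP with BU:UP = -4:5 ⇒ U = (5, 6)
2. M is the midpoint of PB ⇒ M = (1/2, 3/2)
3. L is the midpoint of MU ⇒ L = (11/4, 15/4)
4. G lies on line BY with BG:GY = 1:3 ⇒ G = (1, 3/2)
5. K lies on line GP with GK:KP = 5:4 ⇒ K = (4/9, 11/9)
2·[MXL] = 9/4, 2·[KYX] = -11/9
[MXL]:[KYX] = 9/4:-11/9 = -81/44

[MXL]:[KYX] = -81/44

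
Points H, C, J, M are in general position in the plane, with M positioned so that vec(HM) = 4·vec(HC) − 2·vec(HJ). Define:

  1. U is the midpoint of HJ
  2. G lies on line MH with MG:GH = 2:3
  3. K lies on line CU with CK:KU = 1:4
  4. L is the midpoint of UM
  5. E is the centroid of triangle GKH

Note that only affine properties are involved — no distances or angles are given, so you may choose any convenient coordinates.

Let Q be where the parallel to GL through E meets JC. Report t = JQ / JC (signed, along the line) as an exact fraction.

t = -4/3

Set H = (0, 0), C = (1, 0), J = (0, 1), M = (4, -2); any affine frame gives the same invariant.
1. U is the midpoint of HJ ⇒ U = (0, 1/2)
2. G lies on line MH with MG:GH = 2:3 ⇒ G = (12/5, -6/5)
3. K lies on line CU with CK:KU = 1:4 ⇒ K = (4/5, 1/10)
4. L is the midpoint of UM ⇒ L = (2, -3/4)
5. E is the centroid of triangle GKH ⇒ E = (16/15, -11/30)
through E parallel to GL: direction (-2/5, 9/20); meets JC at Q = (-4/3, 7/3)
Q = J + t·(C−J) with t = -4/3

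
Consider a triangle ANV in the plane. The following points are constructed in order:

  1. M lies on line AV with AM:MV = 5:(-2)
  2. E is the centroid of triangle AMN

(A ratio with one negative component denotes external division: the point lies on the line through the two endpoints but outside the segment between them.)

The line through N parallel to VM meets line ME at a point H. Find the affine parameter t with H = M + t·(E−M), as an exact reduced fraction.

Choose coordinates A = (0, 0), N = (1, 0), V = (0, 1).
1. M lies on line AV with AM:MV = 5:(-2) ⇒ M = (0, 5/3)
2. E is the centroid of triangle AMN ⇒ E = (1/3, 5/9)
through N parallel to VM: direction (0, 2/3); meets ME at H = (1, -5/3)
H = M + t·(E−M) with t = 3

t = 3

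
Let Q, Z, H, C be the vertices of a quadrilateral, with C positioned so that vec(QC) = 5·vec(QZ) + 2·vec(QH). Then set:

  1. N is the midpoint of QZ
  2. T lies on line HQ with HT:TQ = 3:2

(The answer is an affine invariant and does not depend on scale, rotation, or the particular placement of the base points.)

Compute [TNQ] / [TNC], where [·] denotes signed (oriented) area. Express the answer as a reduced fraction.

[TNQ]:[TNC] = -1/14

Set Q = (0, 0), Z = (1, 0), H = (0, 1), C = (5, 2); any affine frame gives the same invariant.
1. N is the midpoint of QZ ⇒ N = (1/2, 0)
2. T lies on line HQ with HT:TQ = 3:2 ⇒ T = (0, 2/5)
2·[TNQ] = -1/5, 2·[TNC] = 14/5
[TNQ]:[TNC] = -1/5:14/5 = -1/14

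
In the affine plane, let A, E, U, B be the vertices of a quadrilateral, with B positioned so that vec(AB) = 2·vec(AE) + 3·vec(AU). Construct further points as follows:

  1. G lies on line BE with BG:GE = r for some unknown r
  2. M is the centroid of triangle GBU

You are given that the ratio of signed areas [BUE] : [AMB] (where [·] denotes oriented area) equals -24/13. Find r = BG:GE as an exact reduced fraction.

r = -3/5

Choose coordinates A = (0, 0), E = (1, 0), U = (0, 1), B = (2, 3).
1. With BG:GE = r, write λ = r/(r+1) so G = B + λ·(E−B); G is affine-linear in λ
2. M is the centroid of triangle GBU ⇒ M is an affine combination of earlier points and hence also affine-linear in λ
Every point depending on G is an affine combination of G and λ-independent points, so each such coordinate is linear in λ; the λ² term in each signed area is a multiple of (E−B)×(E−B) = 0, so 2·[BUE] and 2·[AMB] are each linear in λ. Evaluating at λ=0 and λ=1:
  2·[BUE] = 4,   2·[AMB] = λ − 2/3
So [BUE]:[AMB] = (4) / (λ − 2/3). Setting this equal to -24/13:
  4 = -24/13·(λ − 2/3)  ⇒  λ = -3/2
Then r = λ/(1−λ) = (-3/2)/(5/2) = -3/5. Check: with r = -3/5, G = (7/2, 15/2) and [BUE]:[AMB] = -24/13 as required.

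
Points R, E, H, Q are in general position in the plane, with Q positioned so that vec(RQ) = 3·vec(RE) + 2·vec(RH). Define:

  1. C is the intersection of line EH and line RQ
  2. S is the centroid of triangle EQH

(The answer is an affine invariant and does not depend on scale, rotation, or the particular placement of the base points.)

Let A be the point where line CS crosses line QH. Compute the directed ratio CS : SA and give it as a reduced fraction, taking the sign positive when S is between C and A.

CS:SA = 4/5

Set R = (0, 0), E = (1, 0), H = (0, 1), Q = (3, 2); any affine frame gives the same invariant.
1. C is the intersection of line EH and line RQ ⇒ C = (3/5, 2/5)
2. S is the centroid of triangle EQH ⇒ S = (4/3, 1)
line CS meets QH at A = (9/4, 7/4)
S = C + t·(A−C) with t = 4/9, so CS:SA = 4/9:5/9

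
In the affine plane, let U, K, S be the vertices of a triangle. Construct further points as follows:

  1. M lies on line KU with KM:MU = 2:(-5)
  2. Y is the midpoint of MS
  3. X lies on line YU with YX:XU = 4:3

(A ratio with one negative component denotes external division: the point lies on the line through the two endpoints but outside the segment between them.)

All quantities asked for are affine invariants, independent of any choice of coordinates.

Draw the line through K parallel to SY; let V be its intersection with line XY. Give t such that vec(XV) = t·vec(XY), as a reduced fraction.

Set U = (0, 0), K = (1, 0), S = (0, 1); any affine frame gives the same invariant.
1. M lies on line KU with KM:MU = 2:(-5) ⇒ M = (5/3, 0)
2. Y is the midpoint of MS ⇒ Y = (5/6, 1/2)
3. X lies on line YU with YX:XU = 4:3 ⇒ X = (5/14, 3/14)
through K parallel to SY: direction (5/6, -1/2); meets XY at V = (1/2, 3/10)
V = X + t·(Y−X) with t = 3/10

t = 3/10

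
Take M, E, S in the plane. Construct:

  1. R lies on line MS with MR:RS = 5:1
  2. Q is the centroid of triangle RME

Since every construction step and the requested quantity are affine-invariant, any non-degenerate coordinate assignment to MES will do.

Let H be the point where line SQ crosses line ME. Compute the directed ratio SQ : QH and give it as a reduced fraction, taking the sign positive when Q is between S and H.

SQ:QH = 13/5

Choose coordinates M = (0, 0), E = (1, 0), S = (0, 1).
1. R lies on line MS with MR:RS = 5:1 ⇒ R = (0, 5/6)
2. Q is the centroid of triangle RME ⇒ Q = (1/3, 5/18)
line SQ meets ME at H = (6/13, 0)
Q = S + t·(H−S) with t = 13/18, so SQ:QH = 13/18:5/18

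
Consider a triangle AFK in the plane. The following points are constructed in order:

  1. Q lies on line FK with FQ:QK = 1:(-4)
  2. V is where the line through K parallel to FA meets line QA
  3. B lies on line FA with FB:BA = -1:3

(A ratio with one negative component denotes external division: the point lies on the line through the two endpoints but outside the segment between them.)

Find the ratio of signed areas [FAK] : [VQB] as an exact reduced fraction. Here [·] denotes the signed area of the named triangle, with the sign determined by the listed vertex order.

[FAK]:[VQB] = -1/2

Work in coordinates with A = (0, 0), F = (1, 0), K = (0, 1).
1. Q lies on line FK with FQ:QK = 1:(-4) ⇒ Q = (4/3, -1/3)
2. V is where the line through K parallel to FA meets line QA ⇒ V = (-4, 1)
3. B lies on line FA with FB:BA = -1:3 ⇒ B = (3/2, 0)
2·[FAK] = -1, 2·[VQB] = 2
[FAK]:[VQB] = -1:2 = -1/2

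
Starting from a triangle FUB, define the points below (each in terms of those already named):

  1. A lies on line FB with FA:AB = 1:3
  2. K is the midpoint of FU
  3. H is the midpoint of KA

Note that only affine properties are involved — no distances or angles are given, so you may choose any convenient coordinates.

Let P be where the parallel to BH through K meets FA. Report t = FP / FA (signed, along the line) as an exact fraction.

Set F = (0, 0), U = (1, 0), B = (0, 1); any affine frame gives the same invariant.
1. A lies on line FB with FA:AB = 1:3 ⇒ A = (0, 1/4)
2. K is the midpoint of FU ⇒ K = (1/2, 0)
3. H is the midpoint of KA ⇒ H = (1/4, 1/8)
through K parallel to BH: direction (1/4, -7/8); meets FA at P = (0, 7/4)
P = F + t·(A−F) with t = 7

t = 7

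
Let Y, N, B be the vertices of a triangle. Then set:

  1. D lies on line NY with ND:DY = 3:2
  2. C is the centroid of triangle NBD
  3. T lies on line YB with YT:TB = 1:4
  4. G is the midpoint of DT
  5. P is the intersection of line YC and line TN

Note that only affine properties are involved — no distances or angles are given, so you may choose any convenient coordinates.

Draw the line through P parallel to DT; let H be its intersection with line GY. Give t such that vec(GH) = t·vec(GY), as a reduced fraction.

Choose coordinates Y = (0, 0), N = (1, 0), B = (0, 1).
1. D lies on line NY with ND:DY = 3:2 ⇒ D = (2/5, 0)
2. C is the centroid of triangle NBD ⇒ C = (7/15, 1/3)
3. T lies on line YB with YT:TB = 1:4 ⇒ T = (0, 1/5)
4. G is the midpoint of DT ⇒ G = (1/5, 1/10)
5. P is the intersection of line YC and line TN ⇒ P = (7/32, 5/32)
through P parallel to DT: direction (-2/5, 1/5); meets GY at H = (17/64, 17/128)
H = G + t·(Y−G) with t = -21/64

t = -21/64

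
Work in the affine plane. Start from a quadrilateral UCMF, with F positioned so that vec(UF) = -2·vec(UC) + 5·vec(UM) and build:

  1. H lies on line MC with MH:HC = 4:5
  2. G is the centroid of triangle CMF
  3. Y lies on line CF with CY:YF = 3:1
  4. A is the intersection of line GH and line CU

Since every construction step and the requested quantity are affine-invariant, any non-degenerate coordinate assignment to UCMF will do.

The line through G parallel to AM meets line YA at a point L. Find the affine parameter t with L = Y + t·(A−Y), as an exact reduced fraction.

t = 15/31

Assign U = (0, 0), C = (1, 0), M = (0, 1), F = (-2, 5) — the answer is frame-independent, so this choice is without loss of generality.
1. H lies on line MC with MH:HC = 4:5 ⇒ H = (4/9, 5/9)
2. G is the centroid of triangle CMF ⇒ G = (-1/3, 2)
3. Y lies on line CF with CY:YF = 3:1 ⇒ Y = (-5/4, 15/4)
4. A is the intersection of line GH and line CU ⇒ A = (29/39, 0)
through G parallel to AM: direction (-29/39, 1); meets YA at L = (-115/403, 60/31)
L = Y + t·(A−Y) with t = 15/31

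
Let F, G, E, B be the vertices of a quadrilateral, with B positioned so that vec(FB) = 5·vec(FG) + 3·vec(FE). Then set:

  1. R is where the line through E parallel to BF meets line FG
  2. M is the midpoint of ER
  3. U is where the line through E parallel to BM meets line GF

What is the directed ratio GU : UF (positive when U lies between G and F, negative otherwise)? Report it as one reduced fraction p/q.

GU:UF = -10/7

Choose coordinates F = (0, 0), G = (1, 0), E = (0, 1), B = (5, 3).
1. R is where the line through E parallel to BF meets line FG ⇒ R = (-5/3, 0)
2. M is the midpoint of ER ⇒ M = (-5/6, 1/2)
3. U is where the line through E parallel to BM meets line GF ⇒ U = (-7/3, 0)
U = G + t·(F−G) with t = 10/3, so GU:UF = t:(1−t) = 10/3:-7/3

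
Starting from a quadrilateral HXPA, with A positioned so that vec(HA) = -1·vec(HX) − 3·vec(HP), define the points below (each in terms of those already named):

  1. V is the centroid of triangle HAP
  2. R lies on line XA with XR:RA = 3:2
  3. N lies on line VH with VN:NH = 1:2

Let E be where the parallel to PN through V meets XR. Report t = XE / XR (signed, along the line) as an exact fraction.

t = 4/3

Assign H = (0, 0), X = (1, 0), P = (0, 1), A = (-1, -3) — the answer is frame-independent, so this choice is without loss of generality.
1. V is the centroid of triangle HAP ⇒ V = (-1/3, -2/3)
2. R lies on line XA with XR:RA = 3:2 ⇒ R = (-1/5, -9/5)
3. N lies on line VH with VN:NH = 1:2 ⇒ N = (-2/9, -4/9)
through V parallel to PN: direction (-2/9, -13/9); meets XR at E = (-3/5, -12/5)
E = X + t·(R−X) with t = 4/3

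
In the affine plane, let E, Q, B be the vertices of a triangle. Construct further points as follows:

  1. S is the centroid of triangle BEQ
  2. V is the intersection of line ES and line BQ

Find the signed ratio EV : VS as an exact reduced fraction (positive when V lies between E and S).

EV:VS = -3

Choose coordinates E = (0, 0), Q = (1, 0), B = (0, 1).
1. S is the centroid of triangle BEQ ⇒ S = (1/3, 1/3)
2. V is the intersection of line ES and line BQ ⇒ V = (1/2, 1/2)
V = E + t·(S−E) with t = 3/2, so EV:VS = t:(1−t) = 3/2:-1/2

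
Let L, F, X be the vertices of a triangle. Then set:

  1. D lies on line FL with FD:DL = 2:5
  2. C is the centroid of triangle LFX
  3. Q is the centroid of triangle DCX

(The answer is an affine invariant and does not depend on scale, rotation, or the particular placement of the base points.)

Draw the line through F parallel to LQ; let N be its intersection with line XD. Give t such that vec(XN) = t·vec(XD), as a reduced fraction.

t = 25/21

Choose coordinates L = (0, 0), F = (1, 0), X = (0, 1).
1. D lies on line FL with FD:DL = 2:5 ⇒ D = (5/7, 0)
2. C is the centroid of triangle LFX ⇒ C = (1/3, 1/3)
3. Q is the centroid of triangle DCX ⇒ Q = (22/63, 4/9)
through F parallel to LQ: direction (22/63, 4/9); meets XD at N = (125/147, -4/21)
N = X + t·(D−X) with t = 25/21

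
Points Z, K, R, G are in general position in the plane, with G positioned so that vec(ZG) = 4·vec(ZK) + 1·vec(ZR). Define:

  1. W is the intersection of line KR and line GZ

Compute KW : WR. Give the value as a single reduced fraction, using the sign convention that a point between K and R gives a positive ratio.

KW:WR = 1/4

Work in coordinates with Z = (0, 0), K = (1, 0), R = (0, 1), G = (4, 1).
1. W is the intersection of line KR and line GZ ⇒ W = (4/5, 1/5)
W = K + t·(R−K) with t = 1/5, so KW:WR = t:(1−t) = 1/5:4/5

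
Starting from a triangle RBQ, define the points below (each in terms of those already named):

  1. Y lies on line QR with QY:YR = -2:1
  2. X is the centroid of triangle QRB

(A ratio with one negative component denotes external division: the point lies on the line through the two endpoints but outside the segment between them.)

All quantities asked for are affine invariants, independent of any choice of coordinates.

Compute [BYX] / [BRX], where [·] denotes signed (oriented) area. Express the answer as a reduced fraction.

Choose coordinates R = (0, 0), B = (1, 0), Q = (0, 1).
1. Y lies on line QR with QY:YR = -2:1 ⇒ Y = (0, -1)
2. X is the centroid of triangle QRB ⇒ X = (1/3, 1/3)
2·[BYX] = -1, 2·[BRX] = -1/3
[BYX]:[BRX] = -1:-1/3 = 3

[BYX]:[BRX] = 3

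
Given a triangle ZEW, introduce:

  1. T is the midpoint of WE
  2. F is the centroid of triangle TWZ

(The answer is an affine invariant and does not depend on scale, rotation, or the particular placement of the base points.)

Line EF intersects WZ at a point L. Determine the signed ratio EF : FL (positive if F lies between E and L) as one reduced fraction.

EF:FL = 5

Work in coordinates with Z = (0, 0), E = (1, 0), W = (0, 1).
1. T is the midpoint of WE ⇒ T = (1/2, 1/2)
2. F is the centroid of triangle TWZ ⇒ F = (1/6, 1/2)
line EF meets WZ at L = (0, 3/5)
F = E + t·(L−E) with t = 5/6, so EF:FL = 5/6:1/6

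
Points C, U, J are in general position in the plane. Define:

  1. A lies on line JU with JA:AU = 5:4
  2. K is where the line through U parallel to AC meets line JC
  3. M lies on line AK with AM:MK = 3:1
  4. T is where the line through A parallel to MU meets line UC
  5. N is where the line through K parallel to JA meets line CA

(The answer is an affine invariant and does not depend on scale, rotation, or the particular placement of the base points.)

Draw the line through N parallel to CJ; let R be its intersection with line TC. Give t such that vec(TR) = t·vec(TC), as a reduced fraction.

Work in coordinates with C = (0, 0), U = (1, 0), J = (0, 1).
1. A lies on line JU with JA:AU = 5:4 ⇒ A = (5/9, 4/9)
2. K is where the line through U parallel to AC meets line JC ⇒ K = (0, -4/5)
3. M lies on line AK with AM:MK = 3:1 ⇒ M = (5/36, -22/45)
4. T is where the line through A parallel to MU meets line UC ⇒ T = (-5/22, 0)
5. N is where the line through K parallel to JA meets line CA ⇒ N = (-4/9, -16/45)
through N parallel to CJ: direction (0, 1); meets TC at R = (-4/9, 0)
R = T + t·(C−T) with t = -43/45

t = -43/45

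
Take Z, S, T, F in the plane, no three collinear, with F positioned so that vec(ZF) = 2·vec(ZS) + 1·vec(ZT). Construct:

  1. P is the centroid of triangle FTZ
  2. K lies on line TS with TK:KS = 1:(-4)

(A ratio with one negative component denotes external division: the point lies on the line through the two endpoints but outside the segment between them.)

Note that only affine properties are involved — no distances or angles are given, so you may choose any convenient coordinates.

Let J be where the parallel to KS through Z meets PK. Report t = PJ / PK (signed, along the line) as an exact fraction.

Work in coordinates with Z = (0, 0), S = (1, 0), T = (0, 1), F = (2, 1).
1. P is the centroid of triangle FTZ ⇒ P = (2/3, 2/3)
2. K lies on line TS with TK:KS = 1:(-4) ⇒ K = (-1/3, 4/3)
through Z parallel to KS: direction (4/3, -4/3); meets PK at J = (-10/3, 10/3)
J = P + t·(K−P) with t = 4

t = 4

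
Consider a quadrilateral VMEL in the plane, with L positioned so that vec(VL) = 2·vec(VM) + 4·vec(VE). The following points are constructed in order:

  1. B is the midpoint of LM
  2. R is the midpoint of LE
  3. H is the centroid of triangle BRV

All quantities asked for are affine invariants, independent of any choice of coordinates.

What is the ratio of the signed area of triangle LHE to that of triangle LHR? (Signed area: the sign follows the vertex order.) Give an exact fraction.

[LHE]:[LHR] = 2

Choose coordinates V = (0, 0), M = (1, 0), E = (0, 1), L = (2, 4).
1. B is the midpoint of LM ⇒ B = (3/2, 2)
2. R is the midpoint of LE ⇒ R = (1, 5/2)
3. H is the centroid of triangle BRV ⇒ H = (5/6, 3/2)
2·[LHE] = -3/2, 2·[LHR] = -3/4
[LHE]:[LHR] = -3/2:-3/4 = 2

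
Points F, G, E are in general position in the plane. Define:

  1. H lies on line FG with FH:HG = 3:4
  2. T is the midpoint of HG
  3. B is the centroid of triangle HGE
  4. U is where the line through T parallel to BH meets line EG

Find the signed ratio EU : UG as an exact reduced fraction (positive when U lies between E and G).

Set F = (0, 0), G = (1, 0), E = (0, 1); any affine frame gives the same invariant.
1. H lies on line FG with FH:HG = 3:4 ⇒ H = (3/7, 0)
2. T is the midpoint of HG ⇒ T = (5/7, 0)
3. B is the centroid of triangle HGE ⇒ B = (10/21, 1/3)
4. U is where the line through T parallel to BH meets line EG ⇒ U = (3/4, 1/4)
U = E + t·(G−E) with t = 3/4, so EU:UG = t:(1−t) = 3/4:1/4

EU:UG = 3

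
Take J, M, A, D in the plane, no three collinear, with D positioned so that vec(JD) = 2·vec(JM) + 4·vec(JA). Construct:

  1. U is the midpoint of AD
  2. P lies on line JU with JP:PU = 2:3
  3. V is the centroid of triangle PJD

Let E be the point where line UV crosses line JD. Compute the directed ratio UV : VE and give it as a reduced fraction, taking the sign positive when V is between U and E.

UV:VE = 13/2

Choose coordinates J = (0, 0), M = (1, 0), A = (0, 1), D = (2, 4).
1. U is the midpoint of AD ⇒ U = (1, 5/2)
2. P lies on line JU with JP:PU = 2:3 ⇒ P = (2/5, 1)
3. V is the centroid of triangle PJD ⇒ V = (4/5, 5/3)
line UV meets JD at E = (10/13, 20/13)
V = U + t·(E−U) with t = 13/15, so UV:VE = 13/15:2/15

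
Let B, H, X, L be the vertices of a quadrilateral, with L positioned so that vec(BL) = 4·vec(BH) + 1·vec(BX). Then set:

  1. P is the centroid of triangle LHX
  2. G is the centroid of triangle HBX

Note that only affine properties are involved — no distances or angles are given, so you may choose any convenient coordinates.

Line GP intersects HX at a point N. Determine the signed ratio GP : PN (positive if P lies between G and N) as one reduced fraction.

GP:PN = -5/4

Set B = (0, 0), H = (1, 0), X = (0, 1), L = (4, 1); any affine frame gives the same invariant.
1. P is the centroid of triangle LHX ⇒ P = (5/3, 2/3)
2. G is the centroid of triangle HBX ⇒ G = (1/3, 1/3)
line GP meets HX at N = (3/5, 2/5)
P = G + t·(N−G) with t = 5, so GP:PN = 5:-4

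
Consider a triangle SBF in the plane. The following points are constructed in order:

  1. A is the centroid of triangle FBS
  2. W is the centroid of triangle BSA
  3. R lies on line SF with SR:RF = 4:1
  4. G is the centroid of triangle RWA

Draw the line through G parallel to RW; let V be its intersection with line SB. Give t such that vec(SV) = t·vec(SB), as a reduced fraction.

Set S = (0, 0), B = (1, 0), F = (0, 1); any affine frame gives the same invariant.
1. A is the centroid of triangle FBS ⇒ A = (1/3, 1/3)
2. W is the centroid of triangle BSA ⇒ W = (4/9, 1/9)
3. R lies on line SF with SR:RF = 4:1 ⇒ R = (0, 4/5)
4. G is the centroid of triangle RWA ⇒ G = (7/27, 56/135)
through G parallel to RW: direction (4/9, -31/45); meets SB at V = (49/93, 0)
V = S + t·(B−S) with t = 49/93

t = 49/93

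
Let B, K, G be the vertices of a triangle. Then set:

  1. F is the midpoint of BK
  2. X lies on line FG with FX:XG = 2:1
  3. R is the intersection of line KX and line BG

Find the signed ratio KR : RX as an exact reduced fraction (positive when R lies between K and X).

KR:RX = -6

Work in coordinates with B = (0, 0), K = (1, 0), G = (0, 1).
1. F is the midpoint of BK ⇒ F = (1/2, 0)
2. X lies on line FG with FX:XG = 2:1 ⇒ X = (1/6, 2/3)
3. R is the intersection of line KX and line BG ⇒ R = (0, 4/5)
R = K + t·(X−K) with t = 6/5, so KR:RX = t:(1−t) = 6/5:-1/5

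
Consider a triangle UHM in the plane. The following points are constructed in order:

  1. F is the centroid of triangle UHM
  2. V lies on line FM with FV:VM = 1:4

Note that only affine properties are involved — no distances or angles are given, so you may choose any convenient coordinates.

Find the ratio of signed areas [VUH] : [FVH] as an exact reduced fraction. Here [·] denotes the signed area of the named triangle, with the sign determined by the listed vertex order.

Work in coordinates with U = (0, 0), H = (1, 0), M = (0, 1).
1. F is the centroid of triangle UHM ⇒ F = (1/3, 1/3)
2. V lies on line FM with FV:VM = 1:4 ⇒ V = (4/15, 7/15)
2·[VUH] = 7/15, 2·[FVH] = -1/15
[VUH]:[FVH] = 7/15:-1/15 = -7

[VUH]:[FVH] = -7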